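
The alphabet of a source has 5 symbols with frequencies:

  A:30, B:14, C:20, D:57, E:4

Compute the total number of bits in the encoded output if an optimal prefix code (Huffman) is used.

Build the Huffman tree bottom-up:
merge E(4) and B(14): 18
merge 18 and C(20): 38
merge A(30) and 38: 68
merge D(57) and 68: 125
The encoded length is the sum of every internal node's weight: 18 + 38 + 68 + 125 = 249 bits.

249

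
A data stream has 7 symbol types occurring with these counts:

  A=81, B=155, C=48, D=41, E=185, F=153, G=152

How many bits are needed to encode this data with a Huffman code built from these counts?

2194

Merge the two smallest weights repeatedly:
D(41) + C(48) → 89
A(81) + 89 → 170
G(152) + F(153) → 305
B(155) + 170 → 325
E(185) + 305 → 490
325 + 490 → 815
Total encoded bits = sum of merged weights = 89 + 170 + 305 + 325 + 490 + 815 = 2194.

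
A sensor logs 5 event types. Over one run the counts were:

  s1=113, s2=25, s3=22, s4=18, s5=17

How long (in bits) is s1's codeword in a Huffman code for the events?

Repeatedly merge the two smallest:
s5(17) + s4(18) → 35
s3(22) + s2(25) → 47
35 + 47 → 82
82 + s1(113) → 195
s1 sits one level below the root: a 1-bit codeword.

1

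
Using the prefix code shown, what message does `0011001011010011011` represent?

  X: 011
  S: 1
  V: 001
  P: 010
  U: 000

VSVXPXX

Read left to right; each codeword is recognised as soon as it completes (prefix code):
  001→V | 1→S | 001→V | 011→X | 010→P | 011→X | 011→X
Decoded message: VSVXPXX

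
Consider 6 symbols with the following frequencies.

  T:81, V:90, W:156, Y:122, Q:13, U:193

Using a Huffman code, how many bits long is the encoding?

1588

Greedily combine the two least-frequent nodes:
combine Q(13), T(81) → 94
combine V(90), 94 → 184
combine Y(122), W(156) → 278
combine 184, U(193) → 377
combine 278, 377 → 655
Total encoded bits = sum of merged weights = 94 + 184 + 278 + 377 + 655 = 1588.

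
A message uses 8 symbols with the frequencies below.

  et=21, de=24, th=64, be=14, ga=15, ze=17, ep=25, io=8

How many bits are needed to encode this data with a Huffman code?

522

Merge the two smallest weights repeatedly:
io(8) + be(14) → 22
ga(15) + ze(17) → 32
et(21) + 22 → 43
de(24) + ep(25) → 49
32 + 43 → 75
49 + th(64) → 113
75 + 113 → 188
The encoded length is the sum of every internal node's weight: 22 + 32 + 43 + 49 + 75 + 113 + 188 = 522 bits.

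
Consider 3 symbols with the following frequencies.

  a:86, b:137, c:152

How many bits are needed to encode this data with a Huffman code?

Merge the two smallest weights repeatedly:
combine a(86), b(137) → 223
combine c(152), 223 → 375
The encoded length is the sum of every internal node's weight: 223 + 375 = 598 bits.

598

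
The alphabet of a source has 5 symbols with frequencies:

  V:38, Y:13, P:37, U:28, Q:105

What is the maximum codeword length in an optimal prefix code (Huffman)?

3

Merge the two lowest-weight nodes at each step:
combine Y(13), U(28) → 41
combine P(37), V(38) → 75
combine 41, 75 → 116
combine Q(105), 116 → 221
Maximum depth reached is 3.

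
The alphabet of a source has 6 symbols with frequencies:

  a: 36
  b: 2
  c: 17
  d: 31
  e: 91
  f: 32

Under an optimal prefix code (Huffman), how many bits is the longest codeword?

4

Merge the two lowest-weight nodes at each step:
combine b(2), c(17) → 19
combine 19, d(31) → 50
combine f(32), a(36) → 68
combine 50, 68 → 118
combine e(91), 118 → 209
Maximum depth reached is 4.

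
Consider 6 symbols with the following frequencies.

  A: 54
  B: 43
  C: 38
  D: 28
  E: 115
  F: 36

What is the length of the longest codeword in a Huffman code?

Merge the two lowest-weight nodes at each step:
merge D(28) and F(36): 64
merge C(38) and B(43): 81
merge A(54) and 64: 118
merge 81 and E(115): 196
merge 118 and 196: 314
Maximum depth reached is 3.

3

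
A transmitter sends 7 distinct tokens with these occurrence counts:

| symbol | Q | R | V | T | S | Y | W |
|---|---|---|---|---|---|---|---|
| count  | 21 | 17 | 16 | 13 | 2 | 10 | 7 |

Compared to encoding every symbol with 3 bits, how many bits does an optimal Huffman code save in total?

Fixed-length: 3 bits × 86 symbols = 258 bits.
Huffman merges:
combine S(2), W(7) → 9
combine 9, Y(10) → 19
combine T(13), V(16) → 29
combine R(17), 19 → 36
combine Q(21), 29 → 50
combine 36, 50 → 86
Huffman total = 9 + 19 + 29 + 36 + 50 + 86 = 229 bits.
Saving = 258 − 229 = 29 bits.

29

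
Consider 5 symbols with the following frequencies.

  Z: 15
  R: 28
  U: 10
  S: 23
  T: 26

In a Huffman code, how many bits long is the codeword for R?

Huffman merges, smallest pair first:
combine U(10), Z(15) → 25
combine S(23), 25 → 48
combine T(26), R(28) → 54
combine 48, 54 → 102
R's leaf is at depth 2, giving a 2-bit codeword.

2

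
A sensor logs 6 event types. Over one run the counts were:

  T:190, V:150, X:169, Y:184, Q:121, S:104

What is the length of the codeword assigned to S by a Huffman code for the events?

3

Repeatedly merge the two smallest:
S(104) + Q(121) → 225
V(150) + X(169) → 319
Y(184) + T(190) → 374
225 + 319 → 544
374 + 544 → 918
The subtree containing S is merged 3 times, so code length = 3.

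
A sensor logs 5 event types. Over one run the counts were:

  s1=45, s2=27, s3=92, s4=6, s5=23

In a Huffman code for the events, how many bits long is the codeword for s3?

1

Huffman merges, smallest pair first:
s4(6) + s5(23) → 29
s2(27) + 29 → 56
s1(45) + 56 → 101
s3(92) + 101 → 193
s3 sits one level below the root: a 1-bit codeword.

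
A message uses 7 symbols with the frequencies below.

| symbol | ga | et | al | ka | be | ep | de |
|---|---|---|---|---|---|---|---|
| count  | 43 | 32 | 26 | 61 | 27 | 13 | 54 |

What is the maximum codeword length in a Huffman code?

4

Merge the two lowest-weight nodes at each step:
ep(13) + al(26) → 39
be(27) + et(32) → 59
39 + ga(43) → 82
de(54) + 59 → 113
ka(61) + 82 → 143
113 + 143 → 256
The first pair merged (ep, al) ends up deepest, at depth 4.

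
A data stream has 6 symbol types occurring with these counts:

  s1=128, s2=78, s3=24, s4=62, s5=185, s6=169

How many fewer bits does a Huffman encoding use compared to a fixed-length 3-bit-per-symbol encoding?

Fixed-length: 3 bits × 646 symbols = 1938 bits.
Huffman merges:
combine s3(24), s4(62) → 86
combine s2(78), 86 → 164
combine s1(128), 164 → 292
combine s6(169), s5(185) → 354
combine 292, 354 → 646
Huffman total = 86 + 164 + 292 + 354 + 646 = 1542 bits.
Saving = 1938 − 1542 = 396 bits.

396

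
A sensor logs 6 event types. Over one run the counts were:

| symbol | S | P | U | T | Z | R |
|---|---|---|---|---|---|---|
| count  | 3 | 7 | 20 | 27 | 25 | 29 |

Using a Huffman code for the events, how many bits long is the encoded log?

Build the Huffman tree bottom-up:
combine S(3), P(7) → 10
combine 10, U(20) → 30
combine Z(25), T(27) → 52
combine R(29), 30 → 59
combine 52, 59 → 111
Total encoded bits = sum of merged weights = 10 + 30 + 52 + 59 + 111 = 262.

262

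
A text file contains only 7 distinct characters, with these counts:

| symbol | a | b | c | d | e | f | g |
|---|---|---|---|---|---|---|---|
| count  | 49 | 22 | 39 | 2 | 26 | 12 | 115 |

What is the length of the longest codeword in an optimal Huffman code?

5

Merge the two lowest-weight nodes at each step:
d(2) + f(12) → 14
14 + b(22) → 36
e(26) + 36 → 62
c(39) + a(49) → 88
62 + 88 → 150
g(115) + 150 → 265
The rarest symbols sit at the bottom; the longest codeword is 5 bits.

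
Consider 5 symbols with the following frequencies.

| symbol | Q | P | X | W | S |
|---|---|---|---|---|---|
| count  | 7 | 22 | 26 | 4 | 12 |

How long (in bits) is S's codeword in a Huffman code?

Huffman merges, smallest pair first:
combine W(4), Q(7) → 11
combine 11, S(12) → 23
combine P(22), 23 → 45
combine X(26), 45 → 71
The subtree containing S is merged 3 times, so code length = 3.

3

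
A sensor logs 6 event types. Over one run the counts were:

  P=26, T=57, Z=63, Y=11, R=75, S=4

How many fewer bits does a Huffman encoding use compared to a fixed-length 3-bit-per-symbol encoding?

180

Fixed-length: 3 bits × 236 symbols = 708 bits.
Huffman merges:
combine S(4), Y(11) → 15
combine 15, P(26) → 41
combine 41, T(57) → 98
combine Z(63), R(75) → 138
combine 98, 138 → 236
Huffman total = 15 + 41 + 98 + 138 + 236 = 528 bits.
Saving = 708 − 528 = 180 bits.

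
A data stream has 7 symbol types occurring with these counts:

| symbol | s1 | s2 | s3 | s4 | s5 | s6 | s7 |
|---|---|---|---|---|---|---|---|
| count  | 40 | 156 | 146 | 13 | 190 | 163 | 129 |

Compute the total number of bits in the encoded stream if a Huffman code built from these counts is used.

2211

Build the Huffman tree bottom-up:
s4(13) + s1(40) → 53
53 + s7(129) → 182
s3(146) + s2(156) → 302
s6(163) + 182 → 345
s5(190) + 302 → 492
345 + 492 → 837
Total encoded bits = sum of merged weights = 53 + 182 + 302 + 345 + 492 + 837 = 2211.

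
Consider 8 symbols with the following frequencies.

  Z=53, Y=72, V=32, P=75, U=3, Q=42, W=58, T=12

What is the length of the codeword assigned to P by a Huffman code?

Repeatedly merge the two smallest:
merge U(3) and T(12): 15
merge 15 and V(32): 47
merge Q(42) and 47: 89
merge Z(53) and W(58): 111
merge Y(72) and P(75): 147
merge 89 and 111: 200
merge 147 and 200: 347
P sits 2 levels below the root, so its codeword is 2 bits.

2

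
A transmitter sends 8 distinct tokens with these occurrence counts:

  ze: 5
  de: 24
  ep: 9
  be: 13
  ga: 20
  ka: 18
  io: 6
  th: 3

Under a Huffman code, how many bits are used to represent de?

Build the tree from the bottom:
merge th(3) and ze(5): 8
merge io(6) and 8: 14
merge ep(9) and be(13): 22
merge 14 and ka(18): 32
merge ga(20) and 22: 42
merge de(24) and 32: 56
merge 42 and 56: 98
de sits 2 levels below the root, so its codeword is 2 bits.

2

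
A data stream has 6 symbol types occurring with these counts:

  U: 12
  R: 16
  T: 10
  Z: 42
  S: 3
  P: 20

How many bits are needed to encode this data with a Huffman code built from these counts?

238

Greedily combine the two least-frequent nodes:
combine S(3), T(10) → 13
combine U(12), 13 → 25
combine R(16), P(20) → 36
combine 25, 36 → 61
combine Z(42), 61 → 103
Total encoded bits = sum of merged weights = 13 + 25 + 36 + 61 + 103 = 238.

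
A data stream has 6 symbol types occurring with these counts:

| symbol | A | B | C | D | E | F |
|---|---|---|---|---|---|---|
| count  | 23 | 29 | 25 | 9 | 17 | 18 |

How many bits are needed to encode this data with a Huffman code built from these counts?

309

Greedily combine the two least-frequent nodes:
D(9) + E(17) → 26
F(18) + A(23) → 41
C(25) + 26 → 51
B(29) + 41 → 70
51 + 70 → 121
Total encoded bits = sum of merged weights = 26 + 41 + 51 + 70 + 121 = 309.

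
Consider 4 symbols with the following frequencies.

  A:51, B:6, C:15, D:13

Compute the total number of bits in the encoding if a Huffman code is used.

Merge the two smallest weights repeatedly:
merge B(6) and D(13): 19
merge C(15) and 19: 34
merge 34 and A(51): 85
Total encoded bits = sum of merged weights = 19 + 34 + 85 = 138.

138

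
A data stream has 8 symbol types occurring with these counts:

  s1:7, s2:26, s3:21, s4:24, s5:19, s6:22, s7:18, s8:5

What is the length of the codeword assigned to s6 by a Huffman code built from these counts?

Huffman merges, smallest pair first:
combine s8(5), s1(7) → 12
combine 12, s7(18) → 30
combine s5(19), s3(21) → 40
combine s6(22), s4(24) → 46
combine s2(26), 30 → 56
combine 40, 46 → 86
combine 56, 86 → 142
s6 sits 3 levels below the root, so its codeword is 3 bits.

3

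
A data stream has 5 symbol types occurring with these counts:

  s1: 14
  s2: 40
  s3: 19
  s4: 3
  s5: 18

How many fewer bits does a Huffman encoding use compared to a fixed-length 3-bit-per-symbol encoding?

Fixed-length: 3 bits × 94 symbols = 282 bits.
Huffman merges:
combine s4(3), s1(14) → 17
combine 17, s5(18) → 35
combine s3(19), 35 → 54
combine s2(40), 54 → 94
Huffman total = 17 + 35 + 54 + 94 = 200 bits.
Saving = 282 − 200 = 82 bits.

82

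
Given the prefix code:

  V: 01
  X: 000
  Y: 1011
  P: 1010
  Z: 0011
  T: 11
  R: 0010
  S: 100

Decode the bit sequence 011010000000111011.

Read left to right; each codeword is recognised as soon as it completes (prefix code):
  01→V | 1010→P | 000→X | 000→X | 11→T | 1011→Y
Decoded message: VPXXTY

VPXXTY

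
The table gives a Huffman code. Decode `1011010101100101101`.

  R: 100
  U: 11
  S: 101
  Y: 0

Read left to right; each codeword is recognised as soon as it completes (prefix code):
  101→S | 101→S | 0→Y | 101→S | 100→R | 101→S | 101→S
Decoded message: SSYSRSS

SSYSRSS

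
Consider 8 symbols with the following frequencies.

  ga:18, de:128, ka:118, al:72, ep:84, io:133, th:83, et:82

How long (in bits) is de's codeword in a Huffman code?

Repeatedly merge the two smallest:
merge ga(18) and al(72): 90
merge et(82) and th(83): 165
merge ep(84) and 90: 174
merge ka(118) and de(128): 246
merge io(133) and 165: 298
merge 174 and 246: 420
merge 298 and 420: 718
The subtree containing de is merged 3 times, so code length = 3.

3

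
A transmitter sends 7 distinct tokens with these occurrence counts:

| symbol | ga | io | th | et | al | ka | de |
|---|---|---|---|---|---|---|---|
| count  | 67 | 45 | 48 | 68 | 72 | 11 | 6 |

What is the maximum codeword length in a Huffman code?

5

Merge the two lowest-weight nodes at each step:
merge de(6) and ka(11): 17
merge 17 and io(45): 62
merge th(48) and 62: 110
merge ga(67) and et(68): 135
merge al(72) and 110: 182
merge 135 and 182: 317
Maximum depth reached is 5.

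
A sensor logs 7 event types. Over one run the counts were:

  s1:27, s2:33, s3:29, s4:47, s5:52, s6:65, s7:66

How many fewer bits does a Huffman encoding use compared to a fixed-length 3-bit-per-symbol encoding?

75

Fixed-length: 3 bits × 319 symbols = 957 bits.
Huffman merges:
s1(27) + s3(29) → 56
s2(33) + s4(47) → 80
s5(52) + 56 → 108
s6(65) + s7(66) → 131
80 + 108 → 188
131 + 188 → 319
Huffman total = 56 + 80 + 108 + 131 + 188 + 319 = 882 bits.
Saving = 957 − 882 = 75 bits.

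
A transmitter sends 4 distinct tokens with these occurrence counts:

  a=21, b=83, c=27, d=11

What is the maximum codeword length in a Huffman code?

3

Merge the two lowest-weight nodes at each step:
d(11) + a(21) → 32
c(27) + 32 → 59
59 + b(83) → 142
The first pair merged (d, a) ends up deepest, at depth 3.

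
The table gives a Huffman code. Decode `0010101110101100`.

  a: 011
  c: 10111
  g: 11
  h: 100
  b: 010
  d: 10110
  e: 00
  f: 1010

Read left to right; each codeword is recognised as soon as it completes (prefix code):
  00→e | 1010→f | 11→g | 1010→f | 11→g | 00→e
Decoded message: efgfge

efgfge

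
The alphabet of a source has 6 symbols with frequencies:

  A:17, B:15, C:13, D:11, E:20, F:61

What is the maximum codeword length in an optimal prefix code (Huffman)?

Merge the two lowest-weight nodes at each step:
merge D(11) and C(13): 24
merge B(15) and A(17): 32
merge E(20) and 24: 44
merge 32 and 44: 76
merge F(61) and 76: 137
The first pair merged (D, C) ends up deepest, at depth 4.

4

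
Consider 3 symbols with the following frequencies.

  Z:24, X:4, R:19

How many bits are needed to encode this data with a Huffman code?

70

Build the Huffman tree bottom-up:
combine X(4), R(19) → 23
combine 23, Z(24) → 47
Each symbol's bit-cost is frequency × depth; summing gives 70 bits (equivalently 23 + 47).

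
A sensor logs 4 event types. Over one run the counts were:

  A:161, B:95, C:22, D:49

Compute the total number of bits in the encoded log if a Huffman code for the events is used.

Merge the two smallest weights repeatedly:
C(22) + D(49) → 71
71 + B(95) → 166
A(161) + 166 → 327
Total encoded bits = sum of merged weights = 71 + 166 + 327 = 564.

564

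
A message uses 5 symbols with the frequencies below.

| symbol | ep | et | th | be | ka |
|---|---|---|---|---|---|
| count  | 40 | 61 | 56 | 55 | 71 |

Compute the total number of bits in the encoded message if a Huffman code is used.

661

Merge the two smallest weights repeatedly:
ep(40) + be(55) → 95
th(56) + et(61) → 117
ka(71) + 95 → 166
117 + 166 → 283
Total encoded bits = sum of merged weights = 95 + 117 + 166 + 283 = 661.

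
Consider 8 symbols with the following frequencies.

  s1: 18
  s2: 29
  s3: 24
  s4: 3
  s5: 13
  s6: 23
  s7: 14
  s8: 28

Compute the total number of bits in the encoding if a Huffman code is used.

443

Merge the two smallest weights repeatedly:
s4(3) + s5(13) → 16
s7(14) + 16 → 30
s1(18) + s6(23) → 41
s3(24) + s8(28) → 52
s2(29) + 30 → 59
41 + 52 → 93
59 + 93 → 152
The encoded length is the sum of every internal node's weight: 16 + 30 + 41 + 52 + 59 + 93 + 152 = 443 bits.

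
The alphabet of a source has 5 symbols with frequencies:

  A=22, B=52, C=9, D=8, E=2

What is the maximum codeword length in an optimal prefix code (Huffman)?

Merge the two lowest-weight nodes at each step:
merge E(2) and D(8): 10
merge C(9) and 10: 19
merge 19 and A(22): 41
merge 41 and B(52): 93
The rarest symbols sit at the bottom; the longest codeword is 4 bits.

4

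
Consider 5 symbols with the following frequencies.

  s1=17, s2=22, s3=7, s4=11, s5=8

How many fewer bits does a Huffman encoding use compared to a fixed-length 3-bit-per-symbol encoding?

Fixed-length: 3 bits × 65 symbols = 195 bits.
Huffman merges:
s3(7) + s5(8) → 15
s4(11) + 15 → 26
s1(17) + s2(22) → 39
26 + 39 → 65
Huffman total = 15 + 26 + 39 + 65 = 145 bits.
Saving = 195 − 145 = 50 bits.

50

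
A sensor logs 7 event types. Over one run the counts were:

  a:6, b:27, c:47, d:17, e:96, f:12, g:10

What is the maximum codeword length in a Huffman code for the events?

5

Merge the two lowest-weight nodes at each step:
combine a(6), g(10) → 16
combine f(12), 16 → 28
combine d(17), b(27) → 44
combine 28, 44 → 72
combine c(47), 72 → 119
combine e(96), 119 → 215
Maximum depth reached is 5.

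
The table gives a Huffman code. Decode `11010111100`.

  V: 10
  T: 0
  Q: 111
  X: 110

XVQVT

Read left to right; each codeword is recognised as soon as it completes (prefix code):
  110→X | 10→V | 111→Q | 10→V | 0→T
Decoded message: XVQVT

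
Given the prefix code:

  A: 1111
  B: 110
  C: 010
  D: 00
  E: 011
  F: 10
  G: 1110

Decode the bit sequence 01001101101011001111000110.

Read left to right; each codeword is recognised as soon as it completes (prefix code):
  010→C | 011→E | 011→E | 010→C | 110→B | 011→E | 110→B | 00→D | 110→B
Decoded message: CEECBEBDB

CEECBEBDB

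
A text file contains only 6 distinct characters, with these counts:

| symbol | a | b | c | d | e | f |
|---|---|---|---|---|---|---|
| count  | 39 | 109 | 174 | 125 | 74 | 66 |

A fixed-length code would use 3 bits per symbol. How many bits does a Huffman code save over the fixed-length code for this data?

Fixed-length: 3 bits × 587 symbols = 1761 bits.
Huffman merges:
a(39) + f(66) → 105
e(74) + 105 → 179
b(109) + d(125) → 234
c(174) + 179 → 353
234 + 353 → 587
Huffman total = 105 + 179 + 234 + 353 + 587 = 1458 bits.
Saving = 1761 − 1458 = 303 bits.

303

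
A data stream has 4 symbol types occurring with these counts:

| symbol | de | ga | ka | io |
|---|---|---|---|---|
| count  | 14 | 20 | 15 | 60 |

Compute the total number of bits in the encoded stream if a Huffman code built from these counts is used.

Greedily combine the two least-frequent nodes:
combine de(14), ka(15) → 29
combine ga(20), 29 → 49
combine 49, io(60) → 109
The encoded length is the sum of every internal node's weight: 29 + 49 + 109 = 187 bits.

187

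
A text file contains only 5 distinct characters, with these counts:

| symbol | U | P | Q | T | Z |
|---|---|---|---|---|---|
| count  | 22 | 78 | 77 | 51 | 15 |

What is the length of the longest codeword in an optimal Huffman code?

3

Merge the two lowest-weight nodes at each step:
Z(15) + U(22) → 37
37 + T(51) → 88
Q(77) + P(78) → 155
88 + 155 → 243
Maximum depth reached is 3.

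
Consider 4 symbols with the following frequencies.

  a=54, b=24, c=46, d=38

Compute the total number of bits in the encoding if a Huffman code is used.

Greedily combine the two least-frequent nodes:
b(24) + d(38) → 62
c(46) + a(54) → 100
62 + 100 → 162
The encoded length is the sum of every internal node's weight: 62 + 100 + 162 = 324 bits.

324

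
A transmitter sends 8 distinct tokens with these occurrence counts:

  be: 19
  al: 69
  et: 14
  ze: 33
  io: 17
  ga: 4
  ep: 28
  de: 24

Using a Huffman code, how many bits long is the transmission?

573

Build the Huffman tree bottom-up:
ga(4) + et(14) → 18
io(17) + 18 → 35
be(19) + de(24) → 43
ep(28) + ze(33) → 61
35 + 43 → 78
61 + al(69) → 130
78 + 130 → 208
The encoded length is the sum of every internal node's weight: 18 + 35 + 43 + 61 + 78 + 130 + 208 = 573 bits.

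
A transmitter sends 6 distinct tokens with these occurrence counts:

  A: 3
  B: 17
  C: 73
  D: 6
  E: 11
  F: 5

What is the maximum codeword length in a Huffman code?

5

Merge the two lowest-weight nodes at each step:
A(3) + F(5) → 8
D(6) + 8 → 14
E(11) + 14 → 25
B(17) + 25 → 42
42 + C(73) → 115
The first pair merged (A, F) ends up deepest, at depth 5.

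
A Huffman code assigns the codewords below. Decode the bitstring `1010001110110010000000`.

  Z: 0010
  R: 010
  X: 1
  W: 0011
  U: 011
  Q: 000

XRWXUZQQ

Read left to right; each codeword is recognised as soon as it completes (prefix code):
  1→X | 010→R | 0011→W | 1→X | 011→U | 0010→Z | 000→Q | 000→Q
Decoded message: XRWXUZQQ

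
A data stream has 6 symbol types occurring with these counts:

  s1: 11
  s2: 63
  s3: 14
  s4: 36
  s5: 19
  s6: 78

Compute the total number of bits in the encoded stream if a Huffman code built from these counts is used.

511

Build the Huffman tree bottom-up:
merge s1(11) and s3(14): 25
merge s5(19) and 25: 44
merge s4(36) and 44: 80
merge s2(63) and s6(78): 141
merge 80 and 141: 221
Each symbol's bit-cost is frequency × depth; summing gives 511 bits (equivalently 25 + 44 + 80 + 141 + 221).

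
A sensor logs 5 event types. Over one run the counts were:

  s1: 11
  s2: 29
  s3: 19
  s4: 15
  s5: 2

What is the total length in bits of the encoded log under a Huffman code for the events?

Greedily combine the two least-frequent nodes:
combine s5(2), s1(11) → 13
combine 13, s4(15) → 28
combine s3(19), 28 → 47
combine s2(29), 47 → 76
Total encoded bits = sum of merged weights = 13 + 28 + 47 + 76 = 164.

164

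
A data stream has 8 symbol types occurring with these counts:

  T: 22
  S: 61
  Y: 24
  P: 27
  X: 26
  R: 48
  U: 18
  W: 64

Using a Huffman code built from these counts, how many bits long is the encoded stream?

835

Build the Huffman tree bottom-up:
combine U(18), T(22) → 40
combine Y(24), X(26) → 50
combine P(27), 40 → 67
combine R(48), 50 → 98
combine S(61), W(64) → 125
combine 67, 98 → 165
combine 125, 165 → 290
The encoded length is the sum of every internal node's weight: 40 + 50 + 67 + 98 + 125 + 165 + 290 = 835 bits.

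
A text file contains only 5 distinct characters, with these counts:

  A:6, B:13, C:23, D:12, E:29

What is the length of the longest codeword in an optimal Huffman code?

Merge the two lowest-weight nodes at each step:
A(6) + D(12) → 18
B(13) + 18 → 31
C(23) + E(29) → 52
31 + 52 → 83
The first pair merged (A, D) ends up deepest, at depth 3.

3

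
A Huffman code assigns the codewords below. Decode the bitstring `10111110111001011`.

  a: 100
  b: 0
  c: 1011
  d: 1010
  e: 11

cecac

Read left to right; each codeword is recognised as soon as it completes (prefix code):
  1011→c | 11→e | 1011→c | 100→a | 1011→c
Decoded message: cecac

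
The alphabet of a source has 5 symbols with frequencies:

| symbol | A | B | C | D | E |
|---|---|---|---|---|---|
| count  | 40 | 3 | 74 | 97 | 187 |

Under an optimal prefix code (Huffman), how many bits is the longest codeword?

4

Merge the two lowest-weight nodes at each step:
combine B(3), A(40) → 43
combine 43, C(74) → 117
combine D(97), 117 → 214
combine E(187), 214 → 401
Maximum depth reached is 4.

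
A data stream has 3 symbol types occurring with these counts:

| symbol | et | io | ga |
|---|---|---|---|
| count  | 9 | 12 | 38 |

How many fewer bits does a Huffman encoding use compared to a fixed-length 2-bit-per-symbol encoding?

38

Fixed-length: 2 bits × 59 symbols = 118 bits.
Huffman merges:
combine et(9), io(12) → 21
combine 21, ga(38) → 59
Huffman total = 21 + 59 = 80 bits.
Saving = 118 − 80 = 38 bits.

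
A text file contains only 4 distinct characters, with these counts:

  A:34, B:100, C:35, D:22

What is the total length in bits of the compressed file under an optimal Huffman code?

Merge the two smallest weights repeatedly:
merge D(22) and A(34): 56
merge C(35) and 56: 91
merge 91 and B(100): 191
Each symbol's bit-cost is frequency × depth; summing gives 338 bits (equivalently 56 + 91 + 191).

338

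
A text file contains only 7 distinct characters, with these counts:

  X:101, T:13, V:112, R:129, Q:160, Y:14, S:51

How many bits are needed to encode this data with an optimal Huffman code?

Greedily combine the two least-frequent nodes:
T(13) + Y(14) → 27
27 + S(51) → 78
78 + X(101) → 179
V(112) + R(129) → 241
Q(160) + 179 → 339
241 + 339 → 580
The encoded length is the sum of every internal node's weight: 27 + 78 + 179 + 241 + 339 + 580 = 1444 bits.

1444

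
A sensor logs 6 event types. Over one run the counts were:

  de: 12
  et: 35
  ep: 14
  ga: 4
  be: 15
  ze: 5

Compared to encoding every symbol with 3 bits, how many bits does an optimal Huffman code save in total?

Fixed-length: 3 bits × 85 symbols = 255 bits.
Huffman merges:
merge ga(4) and ze(5): 9
merge 9 and de(12): 21
merge ep(14) and be(15): 29
merge 21 and 29: 50
merge et(35) and 50: 85
Huffman total = 9 + 21 + 29 + 50 + 85 = 194 bits.
Saving = 255 − 194 = 61 bits.

61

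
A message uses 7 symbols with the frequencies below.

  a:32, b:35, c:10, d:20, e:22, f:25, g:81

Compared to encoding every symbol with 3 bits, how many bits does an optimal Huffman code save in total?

Fixed-length: 3 bits × 225 symbols = 675 bits.
Huffman merges:
c(10) + d(20) → 30
e(22) + f(25) → 47
30 + a(32) → 62
b(35) + 47 → 82
62 + g(81) → 143
82 + 143 → 225
Huffman total = 30 + 47 + 62 + 82 + 143 + 225 = 589 bits.
Saving = 675 − 589 = 86 bits.

86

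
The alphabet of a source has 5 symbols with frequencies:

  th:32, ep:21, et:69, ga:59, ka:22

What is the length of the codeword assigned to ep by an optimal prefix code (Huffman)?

Repeatedly merge the two smallest:
ep(21) + ka(22) → 43
th(32) + 43 → 75
ga(59) + et(69) → 128
75 + 128 → 203
ep sits 3 levels below the root, so its codeword is 3 bits.

3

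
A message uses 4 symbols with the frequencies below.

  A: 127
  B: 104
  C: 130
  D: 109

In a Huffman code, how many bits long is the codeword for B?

Repeatedly merge the two smallest:
B(104) + D(109) → 213
A(127) + C(130) → 257
213 + 257 → 470
The subtree containing B is merged 2 times, so code length = 2.

2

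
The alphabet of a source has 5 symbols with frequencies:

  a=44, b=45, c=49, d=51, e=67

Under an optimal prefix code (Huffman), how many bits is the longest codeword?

3

Merge the two lowest-weight nodes at each step:
a(44) + b(45) → 89
c(49) + d(51) → 100
e(67) + 89 → 156
100 + 156 → 256
The rarest symbols sit at the bottom; the longest codeword is 3 bits.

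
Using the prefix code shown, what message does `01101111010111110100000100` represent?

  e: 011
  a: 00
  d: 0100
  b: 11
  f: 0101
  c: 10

Read left to right; each codeword is recognised as soon as it completes (prefix code):
  011→e | 011→e | 11→b | 0101→f | 11→b | 11→b | 0100→d | 00→a | 0100→d
Decoded message: eebfbbdad

eebfbbdad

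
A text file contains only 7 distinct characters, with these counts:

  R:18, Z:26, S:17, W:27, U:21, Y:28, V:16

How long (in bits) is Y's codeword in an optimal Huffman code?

Build the tree from the bottom:
merge V(16) and S(17): 33
merge R(18) and U(21): 39
merge Z(26) and W(27): 53
merge Y(28) and 33: 61
merge 39 and 53: 92
merge 61 and 92: 153
The subtree containing Y is merged 2 times, so code length = 2.

2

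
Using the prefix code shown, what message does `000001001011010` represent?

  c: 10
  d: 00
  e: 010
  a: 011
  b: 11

ddeebe

Read left to right; each codeword is recognised as soon as it completes (prefix code):
  00→d | 00→d | 010→e | 010→e | 11→b | 010→e
Decoded message: ddeebe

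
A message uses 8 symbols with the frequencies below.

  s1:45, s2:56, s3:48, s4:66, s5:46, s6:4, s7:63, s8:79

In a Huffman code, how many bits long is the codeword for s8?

2

Repeatedly merge the two smallest:
s6(4) + s1(45) → 49
s5(46) + s3(48) → 94
49 + s2(56) → 105
s7(63) + s4(66) → 129
s8(79) + 94 → 173
105 + 129 → 234
173 + 234 → 407
s8 sits 2 levels below the root, so its codeword is 2 bits.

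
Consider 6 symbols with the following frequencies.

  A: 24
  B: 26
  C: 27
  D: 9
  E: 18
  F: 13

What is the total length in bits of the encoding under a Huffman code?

296

Build the Huffman tree bottom-up:
D(9) + F(13) → 22
E(18) + 22 → 40
A(24) + B(26) → 50
C(27) + 40 → 67
50 + 67 → 117
Total encoded bits = sum of merged weights = 22 + 40 + 50 + 67 + 117 = 296.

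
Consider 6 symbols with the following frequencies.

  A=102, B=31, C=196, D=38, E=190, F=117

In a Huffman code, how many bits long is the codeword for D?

4

Repeatedly merge the two smallest:
combine B(31), D(38) → 69
combine 69, A(102) → 171
combine F(117), 171 → 288
combine E(190), C(196) → 386
combine 288, 386 → 674
D sits 4 levels below the root, so its codeword is 4 bits.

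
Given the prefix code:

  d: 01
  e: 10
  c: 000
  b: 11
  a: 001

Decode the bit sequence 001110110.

abde

Read left to right; each codeword is recognised as soon as it completes (prefix code):
  001→a | 11→b | 01→d | 10→e
Decoded message: abde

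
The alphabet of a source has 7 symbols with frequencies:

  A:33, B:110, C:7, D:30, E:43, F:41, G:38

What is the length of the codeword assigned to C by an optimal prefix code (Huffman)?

4

Huffman merges, smallest pair first:
merge C(7) and D(30): 37
merge A(33) and 37: 70
merge G(38) and F(41): 79
merge E(43) and 70: 113
merge 79 and B(110): 189
merge 113 and 189: 302
The subtree containing C is merged 4 times, so code length = 4.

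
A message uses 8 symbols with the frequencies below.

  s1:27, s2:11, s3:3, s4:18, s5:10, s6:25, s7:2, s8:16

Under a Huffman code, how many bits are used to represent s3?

5

Huffman merges, smallest pair first:
combine s7(2), s3(3) → 5
combine 5, s5(10) → 15
combine s2(11), 15 → 26
combine s8(16), s4(18) → 34
combine s6(25), 26 → 51
combine s1(27), 34 → 61
combine 51, 61 → 112
s3 sits 5 levels below the root, so its codeword is 5 bits.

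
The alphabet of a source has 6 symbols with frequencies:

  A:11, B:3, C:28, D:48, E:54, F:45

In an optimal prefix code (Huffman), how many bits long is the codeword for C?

3

Huffman merges, smallest pair first:
merge B(3) and A(11): 14
merge 14 and C(28): 42
merge 42 and F(45): 87
merge D(48) and E(54): 102
merge 87 and 102: 189
The subtree containing C is merged 3 times, so code length = 3.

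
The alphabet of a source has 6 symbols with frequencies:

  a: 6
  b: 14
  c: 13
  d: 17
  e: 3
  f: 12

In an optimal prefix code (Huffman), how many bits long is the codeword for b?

Huffman merges, smallest pair first:
merge e(3) and a(6): 9
merge 9 and f(12): 21
merge c(13) and b(14): 27
merge d(17) and 21: 38
merge 27 and 38: 65
The subtree containing b is merged 2 times, so code length = 2.

2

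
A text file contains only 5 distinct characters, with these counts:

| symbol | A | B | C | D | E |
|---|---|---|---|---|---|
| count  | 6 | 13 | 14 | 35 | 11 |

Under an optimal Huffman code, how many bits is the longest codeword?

Merge the two lowest-weight nodes at each step:
A(6) + E(11) → 17
B(13) + C(14) → 27
17 + 27 → 44
D(35) + 44 → 79
The first pair merged (A, E) ends up deepest, at depth 3.

3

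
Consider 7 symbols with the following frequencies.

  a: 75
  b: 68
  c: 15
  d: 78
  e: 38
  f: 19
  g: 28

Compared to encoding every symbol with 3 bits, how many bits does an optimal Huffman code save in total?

125

Fixed-length: 3 bits × 321 symbols = 963 bits.
Huffman merges:
combine c(15), f(19) → 34
combine g(28), 34 → 62
combine e(38), 62 → 100
combine b(68), a(75) → 143
combine d(78), 100 → 178
combine 143, 178 → 321
Huffman total = 34 + 62 + 100 + 143 + 178 + 321 = 838 bits.
Saving = 963 − 838 = 125 bits.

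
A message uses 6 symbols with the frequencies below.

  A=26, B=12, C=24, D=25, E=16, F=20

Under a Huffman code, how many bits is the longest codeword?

Merge the two lowest-weight nodes at each step:
merge B(12) and E(16): 28
merge F(20) and C(24): 44
merge D(25) and A(26): 51
merge 28 and 44: 72
merge 51 and 72: 123
The rarest symbols sit at the bottom; the longest codeword is 3 bits.

3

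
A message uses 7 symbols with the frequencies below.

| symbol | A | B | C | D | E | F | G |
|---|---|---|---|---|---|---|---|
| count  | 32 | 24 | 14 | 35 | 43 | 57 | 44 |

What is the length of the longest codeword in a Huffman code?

Merge the two lowest-weight nodes at each step:
merge C(14) and B(24): 38
merge A(32) and D(35): 67
merge 38 and E(43): 81
merge G(44) and F(57): 101
merge 67 and 81: 148
merge 101 and 148: 249
The rarest symbols sit at the bottom; the longest codeword is 4 bits.

4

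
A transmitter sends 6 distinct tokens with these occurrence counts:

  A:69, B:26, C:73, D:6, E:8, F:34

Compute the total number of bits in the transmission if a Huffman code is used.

486

Greedily combine the two least-frequent nodes:
D(6) + E(8) → 14
14 + B(26) → 40
F(34) + 40 → 74
A(69) + C(73) → 142
74 + 142 → 216
Total encoded bits = sum of merged weights = 14 + 40 + 74 + 142 + 216 = 486.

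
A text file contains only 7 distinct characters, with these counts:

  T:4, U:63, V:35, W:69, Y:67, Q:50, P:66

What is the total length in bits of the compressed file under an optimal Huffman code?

Greedily combine the two least-frequent nodes:
T(4) + V(35) → 39
39 + Q(50) → 89
U(63) + P(66) → 129
Y(67) + W(69) → 136
89 + 129 → 218
136 + 218 → 354
The encoded length is the sum of every internal node's weight: 39 + 89 + 129 + 136 + 218 + 354 = 965 bits.

965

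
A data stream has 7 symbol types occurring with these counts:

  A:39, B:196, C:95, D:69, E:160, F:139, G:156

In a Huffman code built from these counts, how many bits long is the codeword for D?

4

Build the tree from the bottom:
A(39) + D(69) → 108
C(95) + 108 → 203
F(139) + G(156) → 295
E(160) + B(196) → 356
203 + 295 → 498
356 + 498 → 854
The subtree containing D is merged 4 times, so code length = 4.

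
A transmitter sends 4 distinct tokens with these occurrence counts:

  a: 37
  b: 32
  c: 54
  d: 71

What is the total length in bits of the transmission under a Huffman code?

Merge the two smallest weights repeatedly:
merge b(32) and a(37): 69
merge c(54) and 69: 123
merge d(71) and 123: 194
The encoded length is the sum of every internal node's weight: 69 + 123 + 194 = 386 bits.

386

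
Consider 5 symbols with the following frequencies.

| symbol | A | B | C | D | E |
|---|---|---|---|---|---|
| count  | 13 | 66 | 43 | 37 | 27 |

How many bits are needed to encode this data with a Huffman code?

412

Greedily combine the two least-frequent nodes:
merge A(13) and E(27): 40
merge D(37) and 40: 77
merge C(43) and B(66): 109
merge 77 and 109: 186
The encoded length is the sum of every internal node's weight: 40 + 77 + 109 + 186 = 412 bits.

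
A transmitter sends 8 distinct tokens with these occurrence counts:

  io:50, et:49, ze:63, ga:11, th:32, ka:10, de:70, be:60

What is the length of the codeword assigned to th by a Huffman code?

4

Huffman merges, smallest pair first:
combine ka(10), ga(11) → 21
combine 21, th(32) → 53
combine et(49), io(50) → 99
combine 53, be(60) → 113
combine ze(63), de(70) → 133
combine 99, 113 → 212
combine 133, 212 → 345
The subtree containing th is merged 4 times, so code length = 4.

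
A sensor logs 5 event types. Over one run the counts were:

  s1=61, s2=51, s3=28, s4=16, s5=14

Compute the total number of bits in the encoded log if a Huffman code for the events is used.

367

Merge the two smallest weights repeatedly:
s5(14) + s4(16) → 30
s3(28) + 30 → 58
s2(51) + 58 → 109
s1(61) + 109 → 170
Each symbol's bit-cost is frequency × depth; summing gives 367 bits (equivalently 30 + 58 + 109 + 170).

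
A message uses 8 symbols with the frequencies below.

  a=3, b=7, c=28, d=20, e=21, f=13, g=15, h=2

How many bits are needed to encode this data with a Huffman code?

295

Build the Huffman tree bottom-up:
combine h(2), a(3) → 5
combine 5, b(7) → 12
combine 12, f(13) → 25
combine g(15), d(20) → 35
combine e(21), 25 → 46
combine c(28), 35 → 63
combine 46, 63 → 109
The encoded length is the sum of every internal node's weight: 5 + 12 + 25 + 35 + 46 + 63 + 109 = 295 bits.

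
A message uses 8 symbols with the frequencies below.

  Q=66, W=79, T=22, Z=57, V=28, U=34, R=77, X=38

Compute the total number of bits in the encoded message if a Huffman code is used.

Build the Huffman tree bottom-up:
combine T(22), V(28) → 50
combine U(34), X(38) → 72
combine 50, Z(57) → 107
combine Q(66), 72 → 138
combine R(77), W(79) → 156
combine 107, 138 → 245
combine 156, 245 → 401
Total encoded bits = sum of merged weights = 50 + 72 + 107 + 138 + 156 + 245 + 401 = 1169.

1169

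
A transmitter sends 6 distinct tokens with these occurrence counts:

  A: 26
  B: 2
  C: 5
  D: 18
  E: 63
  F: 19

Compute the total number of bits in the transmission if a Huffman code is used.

279

Build the Huffman tree bottom-up:
merge B(2) and C(5): 7
merge 7 and D(18): 25
merge F(19) and 25: 44
merge A(26) and 44: 70
merge E(63) and 70: 133
Total encoded bits = sum of merged weights = 7 + 25 + 44 + 70 + 133 = 279.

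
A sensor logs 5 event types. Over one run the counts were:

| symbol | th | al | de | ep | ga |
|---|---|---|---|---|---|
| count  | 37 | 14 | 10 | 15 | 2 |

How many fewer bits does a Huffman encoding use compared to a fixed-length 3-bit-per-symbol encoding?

Fixed-length: 3 bits × 78 symbols = 234 bits.
Huffman merges:
ga(2) + de(10) → 12
12 + al(14) → 26
ep(15) + 26 → 41
th(37) + 41 → 78
Huffman total = 12 + 26 + 41 + 78 = 157 bits.
Saving = 234 − 157 = 77 bits.

77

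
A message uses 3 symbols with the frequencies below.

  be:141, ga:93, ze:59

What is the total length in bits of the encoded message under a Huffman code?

Build the Huffman tree bottom-up:
combine ze(59), ga(93) → 152
combine be(141), 152 → 293
Each symbol's bit-cost is frequency × depth; summing gives 445 bits (equivalently 152 + 293).

445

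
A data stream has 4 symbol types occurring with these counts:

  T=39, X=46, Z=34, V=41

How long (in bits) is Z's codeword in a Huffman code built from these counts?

Repeatedly merge the two smallest:
Z(34) + T(39) → 73
V(41) + X(46) → 87
73 + 87 → 160
Z's leaf is at depth 2, giving a 2-bit codeword.

2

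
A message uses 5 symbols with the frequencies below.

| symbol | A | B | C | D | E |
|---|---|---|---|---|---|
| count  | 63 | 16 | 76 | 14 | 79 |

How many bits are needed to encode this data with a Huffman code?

Greedily combine the two least-frequent nodes:
merge D(14) and B(16): 30
merge 30 and A(63): 93
merge C(76) and E(79): 155
merge 93 and 155: 248
The encoded length is the sum of every internal node's weight: 30 + 93 + 155 + 248 = 526 bits.

526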